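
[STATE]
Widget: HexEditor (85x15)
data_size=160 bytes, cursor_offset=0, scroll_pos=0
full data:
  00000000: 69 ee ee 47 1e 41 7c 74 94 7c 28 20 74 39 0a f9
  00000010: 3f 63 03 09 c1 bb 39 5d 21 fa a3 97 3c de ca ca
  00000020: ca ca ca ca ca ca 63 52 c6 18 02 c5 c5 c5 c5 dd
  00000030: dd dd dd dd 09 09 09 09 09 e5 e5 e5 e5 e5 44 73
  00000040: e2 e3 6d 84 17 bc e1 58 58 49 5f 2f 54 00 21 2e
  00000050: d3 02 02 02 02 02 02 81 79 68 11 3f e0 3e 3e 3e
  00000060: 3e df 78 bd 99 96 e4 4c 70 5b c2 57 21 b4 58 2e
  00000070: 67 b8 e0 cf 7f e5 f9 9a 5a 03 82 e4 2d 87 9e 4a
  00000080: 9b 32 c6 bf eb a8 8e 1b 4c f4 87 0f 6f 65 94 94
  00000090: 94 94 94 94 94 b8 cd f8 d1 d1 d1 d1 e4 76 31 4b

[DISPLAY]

00000000  69 ee ee 47 1e 41 7c 74  94 7c 28 20 74 39 0a f9  |i..G.A|t.|( t9..|       
00000010  3f 63 03 09 c1 bb 39 5d  21 fa a3 97 3c de ca ca  |?c....9]!...<...|       
00000020  ca ca ca ca ca ca 63 52  c6 18 02 c5 c5 c5 c5 dd  |......cR........|       
00000030  dd dd dd dd 09 09 09 09  09 e5 e5 e5 e5 e5 44 73  |..............Ds|       
00000040  e2 e3 6d 84 17 bc e1 58  58 49 5f 2f 54 00 21 2e  |..m....XXI_/T.!.|       
00000050  d3 02 02 02 02 02 02 81  79 68 11 3f e0 3e 3e 3e  |........yh.?.>>>|       
00000060  3e df 78 bd 99 96 e4 4c  70 5b c2 57 21 b4 58 2e  |>.x....Lp[.W!.X.|       
00000070  67 b8 e0 cf 7f e5 f9 9a  5a 03 82 e4 2d 87 9e 4a  |g.......Z...-..J|       
00000080  9b 32 c6 bf eb a8 8e 1b  4c f4 87 0f 6f 65 94 94  |.2......L...oe..|       
00000090  94 94 94 94 94 b8 cd f8  d1 d1 d1 d1 e4 76 31 4b  |.............v1K|       
                                                                                     
                                                                                     
                                                                                     
                                                                                     
                                                                                     


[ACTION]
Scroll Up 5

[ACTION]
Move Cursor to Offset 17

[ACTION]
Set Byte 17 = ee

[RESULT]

00000000  69 ee ee 47 1e 41 7c 74  94 7c 28 20 74 39 0a f9  |i..G.A|t.|( t9..|       
00000010  3f EE 03 09 c1 bb 39 5d  21 fa a3 97 3c de ca ca  |?.....9]!...<...|       
00000020  ca ca ca ca ca ca 63 52  c6 18 02 c5 c5 c5 c5 dd  |......cR........|       
00000030  dd dd dd dd 09 09 09 09  09 e5 e5 e5 e5 e5 44 73  |..............Ds|       
00000040  e2 e3 6d 84 17 bc e1 58  58 49 5f 2f 54 00 21 2e  |..m....XXI_/T.!.|       
00000050  d3 02 02 02 02 02 02 81  79 68 11 3f e0 3e 3e 3e  |........yh.?.>>>|       
00000060  3e df 78 bd 99 96 e4 4c  70 5b c2 57 21 b4 58 2e  |>.x....Lp[.W!.X.|       
00000070  67 b8 e0 cf 7f e5 f9 9a  5a 03 82 e4 2d 87 9e 4a  |g.......Z...-..J|       
00000080  9b 32 c6 bf eb a8 8e 1b  4c f4 87 0f 6f 65 94 94  |.2......L...oe..|       
00000090  94 94 94 94 94 b8 cd f8  d1 d1 d1 d1 e4 76 31 4b  |.............v1K|       
                                                                                     
                                                                                     
                                                                                     
                                                                                     
                                                                                     


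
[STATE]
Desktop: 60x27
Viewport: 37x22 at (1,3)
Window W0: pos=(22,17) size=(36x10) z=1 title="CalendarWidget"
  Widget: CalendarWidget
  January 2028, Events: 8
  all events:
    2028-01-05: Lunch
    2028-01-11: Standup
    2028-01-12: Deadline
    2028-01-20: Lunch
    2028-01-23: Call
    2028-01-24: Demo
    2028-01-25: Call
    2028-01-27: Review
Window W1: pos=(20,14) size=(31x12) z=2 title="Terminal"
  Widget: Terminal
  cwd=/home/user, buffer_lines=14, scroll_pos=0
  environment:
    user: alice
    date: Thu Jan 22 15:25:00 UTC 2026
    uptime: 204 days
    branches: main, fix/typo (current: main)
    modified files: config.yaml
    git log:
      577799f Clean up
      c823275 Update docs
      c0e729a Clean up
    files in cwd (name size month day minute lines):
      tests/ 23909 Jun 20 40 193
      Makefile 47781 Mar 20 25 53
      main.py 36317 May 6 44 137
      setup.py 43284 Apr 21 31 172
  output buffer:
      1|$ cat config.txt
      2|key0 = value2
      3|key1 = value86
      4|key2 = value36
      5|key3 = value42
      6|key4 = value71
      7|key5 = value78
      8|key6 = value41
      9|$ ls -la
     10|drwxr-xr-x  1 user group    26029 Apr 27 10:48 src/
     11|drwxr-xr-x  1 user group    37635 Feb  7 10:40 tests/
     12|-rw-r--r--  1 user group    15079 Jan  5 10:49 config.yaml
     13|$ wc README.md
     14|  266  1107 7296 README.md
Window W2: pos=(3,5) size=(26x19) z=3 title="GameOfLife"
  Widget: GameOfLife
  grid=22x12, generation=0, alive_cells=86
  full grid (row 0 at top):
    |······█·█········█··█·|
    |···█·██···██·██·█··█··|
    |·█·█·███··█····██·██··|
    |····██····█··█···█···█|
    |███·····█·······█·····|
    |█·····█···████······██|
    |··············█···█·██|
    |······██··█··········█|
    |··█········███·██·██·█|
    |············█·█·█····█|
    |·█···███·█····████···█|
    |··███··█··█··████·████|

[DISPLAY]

                                     
                                     
  ┏━━━━━━━━━━━━━━━━━━━━━━━━┓         
  ┃ GameOfLife             ┃         
  ┠────────────────────────┨         
  ┃Gen: 0                  ┃         
  ┃······█·█········█··█·  ┃         
  ┃···█·██···██·██·█··█··  ┃         
  ┃·█·█·███··█····██·██··  ┃         
  ┃····██····█··█···█···█  ┃         
  ┃███·····█·······█·····  ┃         
  ┃█·····█···████······██  ┃━━━━━━━━━
  ┃··············█···█·██  ┃l        
  ┃······██··█··········█  ┃─────────
  ┃··█········███·██·██·█  ┃nfig.txt 
  ┃············█·█·█····█  ┃alue2    
  ┃·█···███·█····████···█  ┃alue86   
  ┃··███··█··█··████·████  ┃alue36   
  ┃                        ┃alue42   
  ┃                        ┃alue71   
  ┗━━━━━━━━━━━━━━━━━━━━━━━━┛alue78   
                   ┃key6 = value41   


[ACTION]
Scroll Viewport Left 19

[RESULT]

                                     
                                     
   ┏━━━━━━━━━━━━━━━━━━━━━━━━┓        
   ┃ GameOfLife             ┃        
   ┠────────────────────────┨        
   ┃Gen: 0                  ┃        
   ┃······█·█········█··█·  ┃        
   ┃···█·██···██·██·█··█··  ┃        
   ┃·█·█·███··█····██·██··  ┃        
   ┃····██····█··█···█···█  ┃        
   ┃███·····█·······█·····  ┃        
   ┃█·····█···████······██  ┃━━━━━━━━
   ┃··············█···█·██  ┃l       
   ┃······██··█··········█  ┃────────
   ┃··█········███·██·██·█  ┃nfig.txt
   ┃············█·█·█····█  ┃alue2   
   ┃·█···███·█····████···█  ┃alue86  
   ┃··███··█··█··████·████  ┃alue36  
   ┃                        ┃alue42  
   ┃                        ┃alue71  
   ┗━━━━━━━━━━━━━━━━━━━━━━━━┛alue78  
                    ┃key6 = value41  


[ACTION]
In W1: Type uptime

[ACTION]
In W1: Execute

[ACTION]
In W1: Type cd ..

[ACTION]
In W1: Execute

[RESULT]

                                     
                                     
   ┏━━━━━━━━━━━━━━━━━━━━━━━━┓        
   ┃ GameOfLife             ┃        
   ┠────────────────────────┨        
   ┃Gen: 0                  ┃        
   ┃······█·█········█··█·  ┃        
   ┃···█·██···██·██·█··█··  ┃        
   ┃·█·█·███··█····██·██··  ┃        
   ┃····██····█··█···█···█  ┃        
   ┃███·····█·······█·····  ┃        
   ┃█·····█···████······██  ┃━━━━━━━━
   ┃··············█···█·██  ┃l       
   ┃······██··█··········█  ┃────────
   ┃··█········███·██·██·█  ┃--  1 us
   ┃············█·█·█····█  ┃DME.md  
   ┃·█···███·█····████···█  ┃107 7296
   ┃··███··█··█··████·████  ┃        
   ┃                        ┃up 204 d
   ┃                        ┃        
   ┗━━━━━━━━━━━━━━━━━━━━━━━━┛        
                    ┃$ █             


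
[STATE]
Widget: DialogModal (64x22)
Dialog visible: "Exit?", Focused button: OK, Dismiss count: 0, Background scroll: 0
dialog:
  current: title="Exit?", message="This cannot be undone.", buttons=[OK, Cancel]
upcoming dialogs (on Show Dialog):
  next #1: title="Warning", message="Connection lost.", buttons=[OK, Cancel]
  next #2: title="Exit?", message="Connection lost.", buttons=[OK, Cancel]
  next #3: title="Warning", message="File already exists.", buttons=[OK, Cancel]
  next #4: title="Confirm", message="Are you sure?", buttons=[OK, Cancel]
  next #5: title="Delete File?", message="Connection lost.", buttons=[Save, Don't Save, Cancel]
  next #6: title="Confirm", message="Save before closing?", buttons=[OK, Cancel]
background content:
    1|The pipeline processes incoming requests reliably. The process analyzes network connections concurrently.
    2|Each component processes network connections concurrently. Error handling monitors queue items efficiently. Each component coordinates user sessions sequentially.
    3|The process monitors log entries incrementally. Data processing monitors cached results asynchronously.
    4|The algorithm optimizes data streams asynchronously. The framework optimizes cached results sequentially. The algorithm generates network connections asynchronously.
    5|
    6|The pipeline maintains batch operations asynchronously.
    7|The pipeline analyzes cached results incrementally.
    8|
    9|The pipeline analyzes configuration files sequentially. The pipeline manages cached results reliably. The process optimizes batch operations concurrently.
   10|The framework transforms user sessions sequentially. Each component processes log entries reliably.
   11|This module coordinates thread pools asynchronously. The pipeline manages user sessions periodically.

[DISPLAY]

The pipeline processes incoming requests reliably. The process a
Each component processes network connections concurrently. Error
The process monitors log entries incrementally. Data processing 
The algorithm optimizes data streams asynchronously. The framewo
                                                                
The pipeline maintains batch operations asynchronously.         
The pipeline analyzes cached results incrementally.             
                                                                
The pipeline analyz┌────────────────────────┐uentially. The pipe
The framework trans│         Exit?          │tially. Each compon
This module coordin│ This cannot be undone. │nously. The pipelin
                   │     [OK]  Cancel       │                   
                   └────────────────────────┘                   
                                                                
                                                                
                                                                
                                                                
                                                                
                                                                
                                                                
                                                                
                                                                


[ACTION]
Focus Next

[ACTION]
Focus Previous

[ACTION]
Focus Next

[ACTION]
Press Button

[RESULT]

The pipeline processes incoming requests reliably. The process a
Each component processes network connections concurrently. Error
The process monitors log entries incrementally. Data processing 
The algorithm optimizes data streams asynchronously. The framewo
                                                                
The pipeline maintains batch operations asynchronously.         
The pipeline analyzes cached results incrementally.             
                                                                
The pipeline analyzes configuration files sequentially. The pipe
The framework transforms user sessions sequentially. Each compon
This module coordinates thread pools asynchronously. The pipelin
                                                                
                                                                
                                                                
                                                                
                                                                
                                                                
                                                                
                                                                
                                                                
                                                                
                                                                


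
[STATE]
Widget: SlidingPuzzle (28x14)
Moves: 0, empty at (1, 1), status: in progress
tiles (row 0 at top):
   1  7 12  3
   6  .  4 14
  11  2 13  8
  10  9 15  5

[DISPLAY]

┌────┬────┬────┬────┐       
│  1 │  7 │ 12 │  3 │       
├────┼────┼────┼────┤       
│  6 │    │  4 │ 14 │       
├────┼────┼────┼────┤       
│ 11 │  2 │ 13 │  8 │       
├────┼────┼────┼────┤       
│ 10 │  9 │ 15 │  5 │       
└────┴────┴────┴────┘       
Moves: 0                    
                            
                            
                            
                            


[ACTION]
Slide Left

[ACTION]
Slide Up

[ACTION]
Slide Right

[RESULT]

┌────┬────┬────┬────┐       
│  1 │  7 │ 12 │  3 │       
├────┼────┼────┼────┤       
│  6 │  4 │ 13 │ 14 │       
├────┼────┼────┼────┤       
│ 11 │    │  2 │  8 │       
├────┼────┼────┼────┤       
│ 10 │  9 │ 15 │  5 │       
└────┴────┴────┴────┘       
Moves: 3                    
                            
                            
                            
                            


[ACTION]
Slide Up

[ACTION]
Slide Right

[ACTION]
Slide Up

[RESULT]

┌────┬────┬────┬────┐       
│  1 │  7 │ 12 │  3 │       
├────┼────┼────┼────┤       
│  6 │  4 │ 13 │ 14 │       
├────┼────┼────┼────┤       
│ 11 │  9 │  2 │  8 │       
├────┼────┼────┼────┤       
│    │ 10 │ 15 │  5 │       
└────┴────┴────┴────┘       
Moves: 5                    
                            
                            
                            
                            


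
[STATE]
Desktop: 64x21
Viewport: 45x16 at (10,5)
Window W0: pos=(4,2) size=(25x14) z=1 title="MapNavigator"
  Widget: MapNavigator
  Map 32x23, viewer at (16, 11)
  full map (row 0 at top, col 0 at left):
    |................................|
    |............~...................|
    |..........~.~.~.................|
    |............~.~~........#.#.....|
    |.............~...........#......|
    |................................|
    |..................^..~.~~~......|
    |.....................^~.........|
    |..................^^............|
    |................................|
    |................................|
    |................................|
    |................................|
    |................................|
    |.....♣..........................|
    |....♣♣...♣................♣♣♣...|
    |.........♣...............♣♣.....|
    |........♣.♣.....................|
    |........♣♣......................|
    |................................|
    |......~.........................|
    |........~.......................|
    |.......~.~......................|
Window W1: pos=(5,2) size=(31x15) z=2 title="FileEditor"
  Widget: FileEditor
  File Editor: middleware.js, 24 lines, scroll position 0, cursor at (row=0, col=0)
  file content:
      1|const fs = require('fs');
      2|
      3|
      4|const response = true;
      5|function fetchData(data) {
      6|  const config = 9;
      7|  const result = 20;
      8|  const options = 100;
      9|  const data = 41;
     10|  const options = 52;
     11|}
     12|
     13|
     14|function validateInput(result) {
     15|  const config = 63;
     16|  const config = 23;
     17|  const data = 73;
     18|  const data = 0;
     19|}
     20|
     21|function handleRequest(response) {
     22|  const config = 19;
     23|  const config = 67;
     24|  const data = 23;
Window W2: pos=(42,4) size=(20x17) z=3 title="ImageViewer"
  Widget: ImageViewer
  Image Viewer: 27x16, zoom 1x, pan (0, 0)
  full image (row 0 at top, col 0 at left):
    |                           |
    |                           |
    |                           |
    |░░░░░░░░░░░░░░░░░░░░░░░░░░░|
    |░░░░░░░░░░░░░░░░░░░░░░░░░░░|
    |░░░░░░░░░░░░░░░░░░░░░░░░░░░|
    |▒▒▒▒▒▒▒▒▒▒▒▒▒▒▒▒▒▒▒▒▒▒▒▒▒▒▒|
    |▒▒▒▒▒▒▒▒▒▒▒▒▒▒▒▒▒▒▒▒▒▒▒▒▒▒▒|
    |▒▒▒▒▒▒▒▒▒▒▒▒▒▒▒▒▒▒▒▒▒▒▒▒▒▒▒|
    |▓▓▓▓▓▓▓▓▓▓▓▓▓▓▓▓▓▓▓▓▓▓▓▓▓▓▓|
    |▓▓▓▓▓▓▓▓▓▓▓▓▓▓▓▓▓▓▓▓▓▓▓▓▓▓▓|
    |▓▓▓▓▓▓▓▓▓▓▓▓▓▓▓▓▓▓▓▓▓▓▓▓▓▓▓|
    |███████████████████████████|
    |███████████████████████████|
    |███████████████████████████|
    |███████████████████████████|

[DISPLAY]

t fs = require('fs');   ▲┃      ┃ ImageViewer
                        █┃      ┠────────────
                        ░┃      ┃            
t response = true;      ░┃      ┃            
tion fetchData(data) {  ░┃      ┃            
nst config = 9;         ░┃      ┃░░░░░░░░░░░░
nst result = 20;        ░┃      ┃░░░░░░░░░░░░
nst options = 100;      ░┃      ┃░░░░░░░░░░░░
nst data = 41;          ░┃      ┃▒▒▒▒▒▒▒▒▒▒▒▒
nst options = 52;       ░┃      ┃▒▒▒▒▒▒▒▒▒▒▒▒
                        ▼┃      ┃▒▒▒▒▒▒▒▒▒▒▒▒
━━━━━━━━━━━━━━━━━━━━━━━━━┛      ┃▓▓▓▓▓▓▓▓▓▓▓▓
                                ┃▓▓▓▓▓▓▓▓▓▓▓▓
                                ┃▓▓▓▓▓▓▓▓▓▓▓▓
                                ┃████████████
                                ┗━━━━━━━━━━━━


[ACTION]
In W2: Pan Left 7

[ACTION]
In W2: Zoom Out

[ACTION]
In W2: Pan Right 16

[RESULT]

t fs = require('fs');   ▲┃      ┃ ImageViewer
                        █┃      ┠────────────
                        ░┃      ┃            
t response = true;      ░┃      ┃            
tion fetchData(data) {  ░┃      ┃            
nst config = 9;         ░┃      ┃░░░░░░░░░░░ 
nst result = 20;        ░┃      ┃░░░░░░░░░░░ 
nst options = 100;      ░┃      ┃░░░░░░░░░░░ 
nst data = 41;          ░┃      ┃▒▒▒▒▒▒▒▒▒▒▒ 
nst options = 52;       ░┃      ┃▒▒▒▒▒▒▒▒▒▒▒ 
                        ▼┃      ┃▒▒▒▒▒▒▒▒▒▒▒ 
━━━━━━━━━━━━━━━━━━━━━━━━━┛      ┃▓▓▓▓▓▓▓▓▓▓▓ 
                                ┃▓▓▓▓▓▓▓▓▓▓▓ 
                                ┃▓▓▓▓▓▓▓▓▓▓▓ 
                                ┃███████████ 
                                ┗━━━━━━━━━━━━


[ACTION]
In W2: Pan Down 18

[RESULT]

t fs = require('fs');   ▲┃      ┃ ImageViewer
                        █┃      ┠────────────
                        ░┃      ┃            
t response = true;      ░┃      ┃            
tion fetchData(data) {  ░┃      ┃            
nst config = 9;         ░┃      ┃            
nst result = 20;        ░┃      ┃            
nst options = 100;      ░┃      ┃            
nst data = 41;          ░┃      ┃            
nst options = 52;       ░┃      ┃            
                        ▼┃      ┃            
━━━━━━━━━━━━━━━━━━━━━━━━━┛      ┃            
                                ┃            
                                ┃            
                                ┃            
                                ┗━━━━━━━━━━━━


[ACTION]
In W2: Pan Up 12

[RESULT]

t fs = require('fs');   ▲┃      ┃ ImageViewer
                        █┃      ┠────────────
                        ░┃      ┃▒▒▒▒▒▒▒▒▒▒▒ 
t response = true;      ░┃      ┃▒▒▒▒▒▒▒▒▒▒▒ 
tion fetchData(data) {  ░┃      ┃▒▒▒▒▒▒▒▒▒▒▒ 
nst config = 9;         ░┃      ┃▓▓▓▓▓▓▓▓▓▓▓ 
nst result = 20;        ░┃      ┃▓▓▓▓▓▓▓▓▓▓▓ 
nst options = 100;      ░┃      ┃▓▓▓▓▓▓▓▓▓▓▓ 
nst data = 41;          ░┃      ┃███████████ 
nst options = 52;       ░┃      ┃███████████ 
                        ▼┃      ┃███████████ 
━━━━━━━━━━━━━━━━━━━━━━━━━┛      ┃███████████ 
                                ┃            
                                ┃            
                                ┃            
                                ┗━━━━━━━━━━━━


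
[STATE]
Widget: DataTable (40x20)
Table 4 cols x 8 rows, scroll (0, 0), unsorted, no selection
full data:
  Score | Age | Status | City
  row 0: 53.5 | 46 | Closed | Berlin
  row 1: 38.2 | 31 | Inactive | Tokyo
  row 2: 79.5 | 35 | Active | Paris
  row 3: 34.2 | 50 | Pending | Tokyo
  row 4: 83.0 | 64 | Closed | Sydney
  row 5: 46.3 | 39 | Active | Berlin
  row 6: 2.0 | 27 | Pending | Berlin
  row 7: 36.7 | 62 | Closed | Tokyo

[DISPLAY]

Score│Age│Status  │City                 
─────┼───┼────────┼──────               
53.5 │46 │Closed  │Berlin               
38.2 │31 │Inactive│Tokyo                
79.5 │35 │Active  │Paris                
34.2 │50 │Pending │Tokyo                
83.0 │64 │Closed  │Sydney               
46.3 │39 │Active  │Berlin               
2.0  │27 │Pending │Berlin               
36.7 │62 │Closed  │Tokyo                
                                        
                                        
                                        
                                        
                                        
                                        
                                        
                                        
                                        
                                        


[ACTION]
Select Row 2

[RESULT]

Score│Age│Status  │City                 
─────┼───┼────────┼──────               
53.5 │46 │Closed  │Berlin               
38.2 │31 │Inactive│Tokyo                
>9.5 │35 │Active  │Paris                
34.2 │50 │Pending │Tokyo                
83.0 │64 │Closed  │Sydney               
46.3 │39 │Active  │Berlin               
2.0  │27 │Pending │Berlin               
36.7 │62 │Closed  │Tokyo                
                                        
                                        
                                        
                                        
                                        
                                        
                                        
                                        
                                        
                                        


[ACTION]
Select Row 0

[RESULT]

Score│Age│Status  │City                 
─────┼───┼────────┼──────               
>3.5 │46 │Closed  │Berlin               
38.2 │31 │Inactive│Tokyo                
79.5 │35 │Active  │Paris                
34.2 │50 │Pending │Tokyo                
83.0 │64 │Closed  │Sydney               
46.3 │39 │Active  │Berlin               
2.0  │27 │Pending │Berlin               
36.7 │62 │Closed  │Tokyo                
                                        
                                        
                                        
                                        
                                        
                                        
                                        
                                        
                                        
                                        


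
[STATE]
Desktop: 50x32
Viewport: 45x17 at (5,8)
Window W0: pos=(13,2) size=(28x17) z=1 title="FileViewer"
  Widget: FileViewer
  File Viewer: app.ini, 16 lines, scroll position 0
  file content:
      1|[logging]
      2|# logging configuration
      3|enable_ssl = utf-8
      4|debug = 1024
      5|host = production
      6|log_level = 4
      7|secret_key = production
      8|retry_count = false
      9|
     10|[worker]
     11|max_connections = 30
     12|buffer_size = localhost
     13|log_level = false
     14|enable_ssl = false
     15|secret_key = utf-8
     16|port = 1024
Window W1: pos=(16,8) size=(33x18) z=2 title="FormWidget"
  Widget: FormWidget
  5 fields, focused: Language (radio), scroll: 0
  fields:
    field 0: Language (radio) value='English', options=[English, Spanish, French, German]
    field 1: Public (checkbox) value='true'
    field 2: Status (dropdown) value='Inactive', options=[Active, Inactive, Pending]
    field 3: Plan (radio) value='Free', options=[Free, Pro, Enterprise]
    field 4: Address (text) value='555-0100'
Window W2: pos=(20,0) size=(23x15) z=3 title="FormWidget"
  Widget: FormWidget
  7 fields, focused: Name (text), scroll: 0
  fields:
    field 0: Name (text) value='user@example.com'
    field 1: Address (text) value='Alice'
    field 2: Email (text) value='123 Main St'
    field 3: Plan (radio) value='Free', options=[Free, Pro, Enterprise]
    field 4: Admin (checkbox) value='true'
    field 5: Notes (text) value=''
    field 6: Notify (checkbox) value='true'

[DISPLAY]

        ┃de┏━━━┃  Notes:      [     ]┃━━━━━┓ 
        ┃ho┃ Fo┃  Notify:     [x]    ┃     ┃ 
        ┃lo┠───┃                     ┃─────┨ 
        ┃se┃> L┃                     ┃ ( ) ┃ 
        ┃re┃  P┃                     ┃     ┃ 
        ┃  ┃  S┃                     ┃   ▼]┃ 
        ┃[w┃  P┗━━━━━━━━━━━━━━━━━━━━━┛) Pro┃ 
        ┃ma┃  Address:    [555-0100       ]┃ 
        ┃bu┃                               ┃ 
        ┃lo┃                               ┃ 
        ┗━━┃                               ┃ 
           ┃                               ┃ 
           ┃                               ┃ 
           ┃                               ┃ 
           ┃                               ┃ 
           ┃                               ┃ 
           ┃                               ┃ 


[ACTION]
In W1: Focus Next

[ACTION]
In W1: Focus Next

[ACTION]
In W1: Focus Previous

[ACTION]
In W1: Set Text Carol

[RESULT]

        ┃de┏━━━┃  Notes:      [     ]┃━━━━━┓ 
        ┃ho┃ Fo┃  Notify:     [x]    ┃     ┃ 
        ┃lo┠───┃                     ┃─────┨ 
        ┃se┃  L┃                     ┃ ( ) ┃ 
        ┃re┃> P┃                     ┃     ┃ 
        ┃  ┃  S┃                     ┃   ▼]┃ 
        ┃[w┃  P┗━━━━━━━━━━━━━━━━━━━━━┛) Pro┃ 
        ┃ma┃  Address:    [555-0100       ]┃ 
        ┃bu┃                               ┃ 
        ┃lo┃                               ┃ 
        ┗━━┃                               ┃ 
           ┃                               ┃ 
           ┃                               ┃ 
           ┃                               ┃ 
           ┃                               ┃ 
           ┃                               ┃ 
           ┃                               ┃ 


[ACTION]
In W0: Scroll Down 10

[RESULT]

        ┃se┏━━━┃  Notes:      [     ]┃━━━━━┓ 
        ┃re┃ Fo┃  Notify:     [x]    ┃     ┃ 
        ┃  ┠───┃                     ┃─────┨ 
        ┃[w┃  L┃                     ┃ ( ) ┃ 
        ┃ma┃> P┃                     ┃     ┃ 
        ┃bu┃  S┃                     ┃   ▼]┃ 
        ┃lo┃  P┗━━━━━━━━━━━━━━━━━━━━━┛) Pro┃ 
        ┃en┃  Address:    [555-0100       ]┃ 
        ┃se┃                               ┃ 
        ┃po┃                               ┃ 
        ┗━━┃                               ┃ 
           ┃                               ┃ 
           ┃                               ┃ 
           ┃                               ┃ 
           ┃                               ┃ 
           ┃                               ┃ 
           ┃                               ┃ 


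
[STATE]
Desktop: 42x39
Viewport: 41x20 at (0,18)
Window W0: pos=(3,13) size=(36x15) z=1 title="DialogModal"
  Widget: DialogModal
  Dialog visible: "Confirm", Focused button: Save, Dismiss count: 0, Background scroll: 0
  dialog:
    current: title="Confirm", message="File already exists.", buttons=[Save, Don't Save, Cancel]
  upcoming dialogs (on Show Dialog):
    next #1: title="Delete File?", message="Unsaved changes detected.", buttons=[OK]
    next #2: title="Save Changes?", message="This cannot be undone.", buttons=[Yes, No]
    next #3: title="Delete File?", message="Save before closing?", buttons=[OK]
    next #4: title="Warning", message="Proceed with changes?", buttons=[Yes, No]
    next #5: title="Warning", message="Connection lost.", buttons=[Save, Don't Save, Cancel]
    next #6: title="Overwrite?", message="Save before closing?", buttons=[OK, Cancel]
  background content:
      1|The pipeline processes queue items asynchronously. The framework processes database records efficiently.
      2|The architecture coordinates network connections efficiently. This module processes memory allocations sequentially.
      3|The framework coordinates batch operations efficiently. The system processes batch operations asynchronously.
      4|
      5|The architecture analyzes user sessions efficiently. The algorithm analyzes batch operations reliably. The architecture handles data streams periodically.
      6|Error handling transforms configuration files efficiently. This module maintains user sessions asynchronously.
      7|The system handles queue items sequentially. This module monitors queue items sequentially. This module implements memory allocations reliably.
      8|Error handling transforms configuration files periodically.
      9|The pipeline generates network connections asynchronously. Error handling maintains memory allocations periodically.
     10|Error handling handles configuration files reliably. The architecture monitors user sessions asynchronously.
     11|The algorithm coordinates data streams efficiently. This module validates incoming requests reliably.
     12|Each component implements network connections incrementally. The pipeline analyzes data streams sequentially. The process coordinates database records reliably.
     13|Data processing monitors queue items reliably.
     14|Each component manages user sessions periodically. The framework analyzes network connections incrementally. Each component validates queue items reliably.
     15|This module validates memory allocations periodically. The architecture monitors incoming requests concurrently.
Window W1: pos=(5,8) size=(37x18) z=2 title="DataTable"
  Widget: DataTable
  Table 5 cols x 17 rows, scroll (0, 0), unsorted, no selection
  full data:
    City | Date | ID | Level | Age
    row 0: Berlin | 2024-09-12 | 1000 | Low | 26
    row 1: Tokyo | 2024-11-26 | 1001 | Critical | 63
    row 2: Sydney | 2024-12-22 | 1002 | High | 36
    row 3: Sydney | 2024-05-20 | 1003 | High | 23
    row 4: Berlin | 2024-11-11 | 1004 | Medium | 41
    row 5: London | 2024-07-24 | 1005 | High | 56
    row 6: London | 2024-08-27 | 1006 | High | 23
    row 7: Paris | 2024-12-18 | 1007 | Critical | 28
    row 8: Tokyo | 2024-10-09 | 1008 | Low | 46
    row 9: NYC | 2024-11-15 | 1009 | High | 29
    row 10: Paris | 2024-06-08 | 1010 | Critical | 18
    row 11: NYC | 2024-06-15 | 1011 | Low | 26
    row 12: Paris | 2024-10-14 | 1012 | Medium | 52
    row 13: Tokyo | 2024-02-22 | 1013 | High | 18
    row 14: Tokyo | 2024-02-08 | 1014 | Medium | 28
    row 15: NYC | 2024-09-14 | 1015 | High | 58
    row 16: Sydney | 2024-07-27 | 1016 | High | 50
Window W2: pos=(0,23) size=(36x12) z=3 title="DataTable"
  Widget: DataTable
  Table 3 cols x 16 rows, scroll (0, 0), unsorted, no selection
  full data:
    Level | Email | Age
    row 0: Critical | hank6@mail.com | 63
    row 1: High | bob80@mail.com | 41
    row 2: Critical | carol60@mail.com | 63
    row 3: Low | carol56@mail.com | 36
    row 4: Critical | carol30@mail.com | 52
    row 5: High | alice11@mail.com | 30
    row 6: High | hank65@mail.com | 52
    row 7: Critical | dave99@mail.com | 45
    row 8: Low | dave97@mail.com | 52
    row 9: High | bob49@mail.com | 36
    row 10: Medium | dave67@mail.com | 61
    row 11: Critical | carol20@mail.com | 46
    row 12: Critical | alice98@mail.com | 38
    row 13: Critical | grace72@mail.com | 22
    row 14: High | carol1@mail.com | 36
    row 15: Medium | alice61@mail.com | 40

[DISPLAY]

   ┃T┃London│2024-07-24│1005│High    │56 
   ┃ ┃London│2024-08-27│1006│High    │23 
   ┃T┃Paris │2024-12-18│1007│Critical│28 
   ┃E┃Tokyo │2024-10-09│1008│Low     │46 
   ┃T┃NYC   │2024-11-15│1009│High    │29 
┏━━━━━━━━━━━━━━━━━━━━━━━━━━━━━━━━━━┓l│18 
┃ DataTable                        ┃ │26 
┠──────────────────────────────────┨━━━━━
┃Level   │Email           │Age     ┃tr┃  
┃────────┼────────────────┼───     ┃━━┛  
┃Critical│hank6@mail.com  │63      ┃     
┃High    │bob80@mail.com  │41      ┃     
┃Critical│carol60@mail.com│63      ┃     
┃Low     │carol56@mail.com│36      ┃     
┃Critical│carol30@mail.com│52      ┃     
┃High    │alice11@mail.com│30      ┃     
┗━━━━━━━━━━━━━━━━━━━━━━━━━━━━━━━━━━┛     
                                         
                                         
                                         


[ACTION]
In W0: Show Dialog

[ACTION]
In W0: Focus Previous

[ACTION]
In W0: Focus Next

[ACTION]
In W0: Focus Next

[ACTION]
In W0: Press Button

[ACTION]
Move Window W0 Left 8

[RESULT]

┃The ┃London│2024-07-24│1005│High    │56 
┃    ┃London│2024-08-27│1006│High    │23 
┃The ┃Paris │2024-12-18│1007│Critical│28 
┃Erro┃Tokyo │2024-10-09│1008│Low     │46 
┃The ┃NYC   │2024-11-15│1009│High    │29 
┏━━━━━━━━━━━━━━━━━━━━━━━━━━━━━━━━━━┓l│18 
┃ DataTable                        ┃ │26 
┠──────────────────────────────────┨━━━━━
┃Level   │Email           │Age     ┃     
┃────────┼────────────────┼───     ┃     
┃Critical│hank6@mail.com  │63      ┃     
┃High    │bob80@mail.com  │41      ┃     
┃Critical│carol60@mail.com│63      ┃     
┃Low     │carol56@mail.com│36      ┃     
┃Critical│carol30@mail.com│52      ┃     
┃High    │alice11@mail.com│30      ┃     
┗━━━━━━━━━━━━━━━━━━━━━━━━━━━━━━━━━━┛     
                                         
                                         
                                         


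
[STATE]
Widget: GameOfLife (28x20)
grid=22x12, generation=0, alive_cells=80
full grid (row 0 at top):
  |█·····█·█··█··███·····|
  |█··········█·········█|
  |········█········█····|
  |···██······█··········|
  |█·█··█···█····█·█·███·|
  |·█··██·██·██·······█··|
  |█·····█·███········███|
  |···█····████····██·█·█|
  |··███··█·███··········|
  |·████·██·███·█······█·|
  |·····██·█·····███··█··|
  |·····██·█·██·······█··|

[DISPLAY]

Gen: 0                      
█·····█·█··█··███·····      
█··········█·········█      
········█········█····      
···██······█··········      
█·█··█···█····█·█·███·      
·█··██·██·██·······█··      
█·····█·███········███      
···█····████····██·█·█      
··███··█·███··········      
·████·██·███·█······█·      
·····██·█·····███··█··      
·····██·█·██·······█··      
                            
                            
                            
                            
                            
                            
                            


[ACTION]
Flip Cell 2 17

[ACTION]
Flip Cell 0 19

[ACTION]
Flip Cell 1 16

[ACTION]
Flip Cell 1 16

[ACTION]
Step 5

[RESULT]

Gen: 5                      
······················      
······················      
··················███·      
·███···█·········█···█      
······█·██······█·····      
········██······█·█···      
····█···██·······█····      
····██·██·············      
···█···█····█········█      
····█·█····█·█·█······      
·············███······      
··············██······      
                            
                            
                            
                            
                            
                            
                            
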